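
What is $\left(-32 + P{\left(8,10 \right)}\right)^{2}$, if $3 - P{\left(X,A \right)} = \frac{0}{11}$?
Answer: $841$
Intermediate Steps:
$P{\left(X,A \right)} = 3$ ($P{\left(X,A \right)} = 3 - \frac{0}{11} = 3 - 0 \cdot \frac{1}{11} = 3 - 0 = 3 + 0 = 3$)
$\left(-32 + P{\left(8,10 \right)}\right)^{2} = \left(-32 + 3\right)^{2} = \left(-29\right)^{2} = 841$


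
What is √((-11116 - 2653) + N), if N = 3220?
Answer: I*√10549 ≈ 102.71*I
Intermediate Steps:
√((-11116 - 2653) + N) = √((-11116 - 2653) + 3220) = √(-13769 + 3220) = √(-10549) = I*√10549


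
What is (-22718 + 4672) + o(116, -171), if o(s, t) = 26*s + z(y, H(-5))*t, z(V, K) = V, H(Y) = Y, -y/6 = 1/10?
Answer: -74637/5 ≈ -14927.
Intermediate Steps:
y = -⅗ (y = -6/10 = -6*⅒ = -⅗ ≈ -0.60000)
o(s, t) = 26*s - 3*t/5
(-22718 + 4672) + o(116, -171) = (-22718 + 4672) + (26*116 - ⅗*(-171)) = -18046 + (3016 + 513/5) = -18046 + 15593/5 = -74637/5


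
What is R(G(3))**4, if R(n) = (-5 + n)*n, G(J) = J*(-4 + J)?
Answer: 331776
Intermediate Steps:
R(n) = n*(-5 + n)
R(G(3))**4 = ((3*(-4 + 3))*(-5 + 3*(-4 + 3)))**4 = ((3*(-1))*(-5 + 3*(-1)))**4 = (-3*(-5 - 3))**4 = (-3*(-8))**4 = 24**4 = 331776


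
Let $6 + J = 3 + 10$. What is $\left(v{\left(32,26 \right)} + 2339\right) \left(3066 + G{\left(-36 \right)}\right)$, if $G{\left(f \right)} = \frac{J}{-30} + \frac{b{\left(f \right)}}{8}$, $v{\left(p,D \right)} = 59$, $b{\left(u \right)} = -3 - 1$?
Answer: $\frac{110257642}{15} \approx 7.3505 \cdot 10^{6}$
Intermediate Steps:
$b{\left(u \right)} = -4$
$J = 7$ ($J = -6 + \left(3 + 10\right) = -6 + 13 = 7$)
$G{\left(f \right)} = - \frac{11}{15}$ ($G{\left(f \right)} = \frac{7}{-30} - \frac{4}{8} = 7 \left(- \frac{1}{30}\right) - \frac{1}{2} = - \frac{7}{30} - \frac{1}{2} = - \frac{11}{15}$)
$\left(v{\left(32,26 \right)} + 2339\right) \left(3066 + G{\left(-36 \right)}\right) = \left(59 + 2339\right) \left(3066 - \frac{11}{15}\right) = 2398 \cdot \frac{45979}{15} = \frac{110257642}{15}$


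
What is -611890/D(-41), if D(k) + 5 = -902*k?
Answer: -611890/36977 ≈ -16.548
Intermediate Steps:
D(k) = -5 - 902*k
-611890/D(-41) = -611890/(-5 - 902*(-41)) = -611890/(-5 + 36982) = -611890/36977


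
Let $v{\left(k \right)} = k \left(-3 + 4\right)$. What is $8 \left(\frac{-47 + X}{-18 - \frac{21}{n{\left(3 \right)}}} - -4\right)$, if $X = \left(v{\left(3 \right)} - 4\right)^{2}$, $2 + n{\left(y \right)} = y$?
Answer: $\frac{1616}{39} \approx 41.436$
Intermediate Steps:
$n{\left(y \right)} = -2 + y$
$v{\left(k \right)} = k$ ($v{\left(k \right)} = k 1 = k$)
$X = 1$ ($X = \left(3 - 4\right)^{2} = \left(-1\right)^{2} = 1$)
$8 \left(\frac{-47 + X}{-18 - \frac{21}{n{\left(3 \right)}}} - -4\right) = 8 \left(\frac{-47 + 1}{-18 - \frac{21}{-2 + 3}} - -4\right) = 8 \left(- \frac{46}{-18 - \frac{21}{1}} + 4\right) = 8 \left(- \frac{46}{-18 - 21} + 4\right) = 8 \left(- \frac{46}{-39} + 4\right) = 8 \left(\left(-46\right) \left(- \frac{1}{39}\right) + 4\right) = 8 \left(\frac{46}{39} + 4\right) = 8 \cdot \frac{202}{39} = \frac{1616}{39}$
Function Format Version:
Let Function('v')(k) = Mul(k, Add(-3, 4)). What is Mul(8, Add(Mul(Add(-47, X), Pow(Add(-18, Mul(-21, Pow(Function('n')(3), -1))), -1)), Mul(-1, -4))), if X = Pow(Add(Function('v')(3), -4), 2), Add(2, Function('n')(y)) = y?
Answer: Rational(1616, 39) ≈ 41.436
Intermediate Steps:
Function('n')(y) = Add(-2, y)
Function('v')(k) = k (Function('v')(k) = Mul(k, 1) = k)
X = 1 (X = Pow(Add(3, -4), 2) = Pow(-1, 2) = 1)
Mul(8, Add(Mul(Add(-47, X), Pow(Add(-18, Mul(-21, Pow(Function('n')(3), -1))), -1)), Mul(-1, -4))) = Mul(8, Add(Mul(Add(-47, 1), Pow(Add(-18, Mul(-21, Pow(Add(-2, 3), -1))), -1)), Mul(-1, -4))) = Mul(8, Add(Mul(-46, Pow(Add(-18, Mul(-21, Pow(1, -1))), -1)), 4)) = Mul(8, Add(Mul(-46, Pow(Add(-18, Mul(-21, 1)), -1)), 4)) = Mul(8, Add(Mul(-46, Pow(Add(-18, -21), -1)), 4)) = Mul(8, Add(Mul(-46, Pow(-39, -1)), 4)) = Mul(8, Add(Mul(-46, Rational(-1, 39)), 4)) = Mul(8, Add(Rational(46, 39), 4)) = Mul(8, Rational(202, 39)) = Rational(1616, 39)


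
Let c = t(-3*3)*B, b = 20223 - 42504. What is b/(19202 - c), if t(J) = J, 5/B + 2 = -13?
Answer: -22281/19199 ≈ -1.1605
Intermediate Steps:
B = -⅓ (B = 5/(-2 - 13) = 5/(-15) = 5*(-1/15) = -⅓ ≈ -0.33333)
b = -22281
c = 3 (c = -3*3*(-⅓) = -1*9*(-⅓) = -9*(-⅓) = 3)
b/(19202 - c) = -22281/(19202 - 1*3) = -22281/(19202 - 3) = -22281/19199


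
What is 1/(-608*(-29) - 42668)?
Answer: -1/25036 ≈ -3.9943e-5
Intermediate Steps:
1/(-608*(-29) - 42668) = 1/(17632 - 42668) = 1/(-25036) = -1/25036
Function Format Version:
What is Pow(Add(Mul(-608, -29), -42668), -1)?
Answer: Rational(-1, 25036) ≈ -3.9943e-5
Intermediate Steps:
Pow(Add(Mul(-608, -29), -42668), -1) = Pow(Add(17632, -42668), -1) = Pow(-25036, -1) = Rational(-1, 25036)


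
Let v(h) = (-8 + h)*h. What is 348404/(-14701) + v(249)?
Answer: 881843905/14701 ≈ 59985.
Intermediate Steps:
v(h) = h*(-8 + h)
348404/(-14701) + v(249) = 348404/(-14701) + 249*(-8 + 249) = 348404*(-1/14701) + 249*241 = -348404/14701 + 60009 = 881843905/14701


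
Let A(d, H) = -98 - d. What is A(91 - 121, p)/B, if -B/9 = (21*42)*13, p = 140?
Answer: 34/51597 ≈ 0.00065895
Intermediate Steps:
B = -103194 (B = -9*21*42*13 = -7938*13 = -9*11466 = -103194)
A(91 - 121, p)/B = (-98 - (91 - 121))/(-103194) = (-98 - 1*(-30))*(-1/103194) = (-98 + 30)*(-1/103194) = -68*(-1/103194) = 34/51597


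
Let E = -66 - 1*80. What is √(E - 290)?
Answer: 2*I*√109 ≈ 20.881*I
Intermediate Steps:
E = -146 (E = -66 - 80 = -146)
√(E - 290) = √(-146 - 290) = √(-436) = 2*I*√109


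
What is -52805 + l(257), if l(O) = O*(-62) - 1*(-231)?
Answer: -68508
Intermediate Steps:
l(O) = 231 - 62*O (l(O) = -62*O + 231 = 231 - 62*O)
-52805 + l(257) = -52805 + (231 - 62*257) = -52805 + (231 - 15934) = -52805 - 15703 = -68508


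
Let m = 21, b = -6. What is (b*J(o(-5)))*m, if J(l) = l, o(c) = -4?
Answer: 504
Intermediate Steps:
(b*J(o(-5)))*m = -6*(-4)*21 = 24*21 = 504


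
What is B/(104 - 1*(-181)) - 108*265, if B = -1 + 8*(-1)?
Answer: -2718903/95 ≈ -28620.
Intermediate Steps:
B = -9 (B = -1 - 8 = -9)
B/(104 - 1*(-181)) - 108*265 = -9/(104 - 1*(-181)) - 108*265 = -9/(104 + 181) - 28620 = -9/285 - 28620 = -9*1/285 - 28620 = -3/95 - 28620 = -2718903/95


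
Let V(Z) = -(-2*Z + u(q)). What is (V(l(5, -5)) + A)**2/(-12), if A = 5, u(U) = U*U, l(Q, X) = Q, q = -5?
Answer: -25/3 ≈ -8.3333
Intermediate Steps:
u(U) = U**2
V(Z) = -25 + 2*Z (V(Z) = -(-2*Z + (-5)**2) = -(-2*Z + 25) = -(25 - 2*Z) = -25 + 2*Z)
(V(l(5, -5)) + A)**2/(-12) = ((-25 + 2*5) + 5)**2/(-12) = -((-25 + 10) + 5)**2/12 = -(-15 + 5)**2/12 = -1/12*(-10)**2 = -1/12*100 = -25/3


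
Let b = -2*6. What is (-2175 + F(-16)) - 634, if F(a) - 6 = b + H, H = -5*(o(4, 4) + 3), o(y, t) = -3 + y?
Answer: -2835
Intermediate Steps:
H = -20 (H = -5*((-3 + 4) + 3) = -5*(1 + 3) = -5*4 = -20)
b = -12
F(a) = -26 (F(a) = 6 + (-12 - 20) = 6 - 32 = -26)
(-2175 + F(-16)) - 634 = (-2175 - 26) - 634 = -2201 - 634 = -2835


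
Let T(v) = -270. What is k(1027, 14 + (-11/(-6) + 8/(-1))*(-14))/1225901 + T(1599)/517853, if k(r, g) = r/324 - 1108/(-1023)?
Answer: -36326136335717/70139277031937652 ≈ -0.00051791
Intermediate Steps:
k(r, g) = 1108/1023 + r/324 (k(r, g) = r*(1/324) - 1108*(-1/1023) = r/324 + 1108/1023 = 1108/1023 + r/324)
k(1027, 14 + (-11/(-6) + 8/(-1))*(-14))/1225901 + T(1599)/517853 = (1108/1023 + (1/324)*1027)/1225901 - 270/517853 = (1108/1023 + 1027/324)*(1/1225901) - 270*1/517853 = (469871/110484)*(1/1225901) - 270/517853 = 469871/135442446084 - 270/517853 = -36326136335717/70139277031937652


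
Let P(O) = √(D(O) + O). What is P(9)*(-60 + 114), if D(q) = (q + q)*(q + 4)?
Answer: 486*√3 ≈ 841.78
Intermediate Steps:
D(q) = 2*q*(4 + q) (D(q) = (2*q)*(4 + q) = 2*q*(4 + q))
P(O) = √(O + 2*O*(4 + O)) (P(O) = √(2*O*(4 + O) + O) = √(O + 2*O*(4 + O)))
P(9)*(-60 + 114) = √(9*(9 + 2*9))*(-60 + 114) = √(9*(9 + 18))*54 = √(9*27)*54 = √243*54 = (9*√3)*54 = 486*√3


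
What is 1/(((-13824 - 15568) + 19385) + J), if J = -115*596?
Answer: -1/78547 ≈ -1.2731e-5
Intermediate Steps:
J = -68540
1/(((-13824 - 15568) + 19385) + J) = 1/(((-13824 - 15568) + 19385) - 68540) = 1/((-29392 + 19385) - 68540) = 1/(-10007 - 68540) = 1/(-78547) = -1/78547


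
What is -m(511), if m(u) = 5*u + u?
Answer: -3066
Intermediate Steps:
m(u) = 6*u
-m(511) = -6*511 = -1*3066 = -3066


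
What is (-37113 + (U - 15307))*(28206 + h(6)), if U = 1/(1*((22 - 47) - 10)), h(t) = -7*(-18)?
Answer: -51980748732/35 ≈ -1.4852e+9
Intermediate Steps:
h(t) = 126
U = -1/35 (U = 1/(1*(-25 - 10)) = 1/(1*(-35)) = 1/(-35) = -1/35 ≈ -0.028571)
(-37113 + (U - 15307))*(28206 + h(6)) = (-37113 + (-1/35 - 15307))*(28206 + 126) = (-37113 - 535746/35)*28332 = -1834701/35*28332 = -51980748732/35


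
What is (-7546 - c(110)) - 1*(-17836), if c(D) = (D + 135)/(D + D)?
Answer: 452711/44 ≈ 10289.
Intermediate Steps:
c(D) = (135 + D)/(2*D) (c(D) = (135 + D)/((2*D)) = (135 + D)*(1/(2*D)) = (135 + D)/(2*D))
(-7546 - c(110)) - 1*(-17836) = (-7546 - (135 + 110)/(2*110)) - 1*(-17836) = (-7546 - 245/(2*110)) + 17836 = (-7546 - 1*49/44) + 17836 = (-7546 - 49/44) + 17836 = -332073/44 + 17836 = 452711/44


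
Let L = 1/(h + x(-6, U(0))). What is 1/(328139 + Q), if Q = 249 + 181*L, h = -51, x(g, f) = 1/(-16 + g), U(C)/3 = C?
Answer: 1123/368775742 ≈ 3.0452e-6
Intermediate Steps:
U(C) = 3*C
L = -22/1123 (L = 1/(-51 + 1/(-16 - 6)) = 1/(-51 + 1/(-22)) = 1/(-51 - 1/22) = 1/(-1123/22) = -22/1123 ≈ -0.019590)
Q = 275645/1123 (Q = 249 + 181*(-22/1123) = 249 - 3982/1123 = 275645/1123 ≈ 245.45)
1/(328139 + Q) = 1/(328139 + 275645/1123) = 1/(368775742/1123) = 1123/368775742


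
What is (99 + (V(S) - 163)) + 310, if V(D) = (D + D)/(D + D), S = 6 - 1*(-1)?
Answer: 247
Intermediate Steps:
S = 7 (S = 6 + 1 = 7)
V(D) = 1 (V(D) = (2*D)/((2*D)) = (2*D)*(1/(2*D)) = 1)
(99 + (V(S) - 163)) + 310 = (99 + (1 - 163)) + 310 = (99 - 162) + 310 = -63 + 310 = 247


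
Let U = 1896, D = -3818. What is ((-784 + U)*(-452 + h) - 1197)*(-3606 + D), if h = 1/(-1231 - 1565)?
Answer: 2614518669568/699 ≈ 3.7404e+9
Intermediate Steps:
h = -1/2796 (h = 1/(-2796) = -1/2796 ≈ -0.00035765)
((-784 + U)*(-452 + h) - 1197)*(-3606 + D) = ((-784 + 1896)*(-452 - 1/2796) - 1197)*(-3606 - 3818) = (1112*(-1263793/2796) - 1197)*(-7424) = (-351334454/699 - 1197)*(-7424) = -352171157/699*(-7424) = 2614518669568/699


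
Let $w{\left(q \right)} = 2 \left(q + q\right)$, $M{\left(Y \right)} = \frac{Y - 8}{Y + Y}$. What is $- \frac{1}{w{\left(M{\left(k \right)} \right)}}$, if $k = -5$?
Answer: $- \frac{5}{26} \approx -0.19231$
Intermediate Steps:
$M{\left(Y \right)} = \frac{-8 + Y}{2 Y}$
$w{\left(q \right)} = 4 q$ ($w{\left(q \right)} = 2 \cdot 2 q = 4 q$)
$- \frac{1}{w{\left(M{\left(k \right)} \right)}} = - \frac{1}{4 \frac{-8 - 5}{2 \left(-5\right)}} = - \frac{1}{4 \cdot \frac{1}{2} \left(- \frac{1}{5}\right) \left(-13\right)} = - \frac{1}{4 \cdot \frac{13}{10}} = - \frac{1}{\frac{26}{5}} = \left(-1\right) \frac{5}{26} = - \frac{5}{26}$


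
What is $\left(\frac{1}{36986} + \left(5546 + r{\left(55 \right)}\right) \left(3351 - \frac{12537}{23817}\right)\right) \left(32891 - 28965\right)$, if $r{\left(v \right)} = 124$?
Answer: $\frac{10949964911262818857}{146815927} \approx 7.4583 \cdot 10^{10}$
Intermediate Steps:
$\left(\frac{1}{36986} + \left(5546 + r{\left(55 \right)}\right) \left(3351 - \frac{12537}{23817}\right)\right) \left(32891 - 28965\right) = \left(\frac{1}{36986} + \left(5546 + 124\right) \left(3351 - \frac{12537}{23817}\right)\right) \left(32891 - 28965\right) = \left(\frac{1}{36986} + 5670 \left(3351 - \frac{4179}{7939}\right)\right) 3926 = \left(\frac{1}{36986} + 5670 \cdot \frac{26599410}{7939}\right) 3926 = \left(\frac{1}{36986} + \frac{150818654700}{7939}\right) 3926 = \frac{5578178762742139}{293631854} \cdot 3926 = \frac{10949964911262818857}{146815927}$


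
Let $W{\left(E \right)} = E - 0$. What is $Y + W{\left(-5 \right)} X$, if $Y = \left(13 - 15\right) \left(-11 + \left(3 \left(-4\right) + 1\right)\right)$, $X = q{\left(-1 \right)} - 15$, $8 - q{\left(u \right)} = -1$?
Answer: $74$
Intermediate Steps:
$q{\left(u \right)} = 9$ ($q{\left(u \right)} = 8 - -1 = 8 + 1 = 9$)
$X = -6$ ($X = 9 - 15 = -6$)
$W{\left(E \right)} = E$ ($W{\left(E \right)} = E + 0 = E$)
$Y = 44$ ($Y = - 2 \left(-11 + \left(-12 + 1\right)\right) = - 2 \left(-11 - 11\right) = \left(-2\right) \left(-22\right) = 44$)
$Y + W{\left(-5 \right)} X = 44 - -30 = 44 + 30 = 74$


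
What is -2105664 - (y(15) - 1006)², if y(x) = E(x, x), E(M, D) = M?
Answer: -3087745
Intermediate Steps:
y(x) = x
-2105664 - (y(15) - 1006)² = -2105664 - (15 - 1006)² = -2105664 - 1*(-991)² = -2105664 - 1*982081 = -2105664 - 982081 = -3087745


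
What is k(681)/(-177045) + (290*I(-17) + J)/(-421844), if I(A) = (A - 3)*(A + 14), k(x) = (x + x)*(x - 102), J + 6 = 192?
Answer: -55963141347/12447561830 ≈ -4.4959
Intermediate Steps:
J = 186 (J = -6 + 192 = 186)
k(x) = 2*x*(-102 + x) (k(x) = (2*x)*(-102 + x) = 2*x*(-102 + x))
I(A) = (-3 + A)*(14 + A)
k(681)/(-177045) + (290*I(-17) + J)/(-421844) = (2*681*(-102 + 681))/(-177045) + (290*(-42 + (-17)² + 11*(-17)) + 186)/(-421844) = (2*681*579)*(-1/177045) + (290*(-42 + 289 - 187) + 186)*(-1/421844) = 788598*(-1/177045) + (290*60 + 186)*(-1/421844) = -262866/59015 + (17400 + 186)*(-1/421844) = -262866/59015 + 17586*(-1/421844) = -262866/59015 - 8793/210922 = -55963141347/12447561830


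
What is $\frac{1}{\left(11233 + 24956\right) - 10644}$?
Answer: $\frac{1}{25545} \approx 3.9147 \cdot 10^{-5}$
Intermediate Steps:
$\frac{1}{\left(11233 + 24956\right) - 10644} = \frac{1}{36189 - 10644} = \frac{1}{25545}$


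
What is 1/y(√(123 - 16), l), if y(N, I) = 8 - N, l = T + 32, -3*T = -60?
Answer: -8/43 - √107/43 ≈ -0.42661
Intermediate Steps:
T = 20 (T = -⅓*(-60) = 20)
l = 52 (l = 20 + 32 = 52)
1/y(√(123 - 16), l) = 1/(8 - √(123 - 16)) = 1/(8 - √107)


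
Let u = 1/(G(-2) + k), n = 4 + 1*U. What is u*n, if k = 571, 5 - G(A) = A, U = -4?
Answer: 0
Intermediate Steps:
G(A) = 5 - A
n = 0 (n = 4 + 1*(-4) = 4 - 4 = 0)
u = 1/578 (u = 1/((5 - 1*(-2)) + 571) = 1/((5 + 2) + 571) = 1/(7 + 571) = 1/578 ≈ 0.0017301)
u*n = (1/578)*0 = 0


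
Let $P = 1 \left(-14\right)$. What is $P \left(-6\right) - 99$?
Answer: $-15$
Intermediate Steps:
$P = -14$
$P \left(-6\right) - 99 = \left(-14\right) \left(-6\right) - 99 = 84 - 99 = -15$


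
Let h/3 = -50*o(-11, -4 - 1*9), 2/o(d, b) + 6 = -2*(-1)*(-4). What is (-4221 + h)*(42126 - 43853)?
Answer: 50768619/7 ≈ 7.2527e+6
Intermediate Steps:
o(d, b) = -⅐ (o(d, b) = 2/(-6 - 2*(-1)*(-4)) = 2/(-6 + 2*(-4)) = 2/(-6 - 8) = 2/(-14) = 2*(-1/14) = -⅐)
h = 150/7 (h = 3*(-50*(-⅐)) = 3*(50/7) = 150/7 ≈ 21.429)
(-4221 + h)*(42126 - 43853) = (-4221 + 150/7)*(42126 - 43853) = -29397/7*(-1727) = 50768619/7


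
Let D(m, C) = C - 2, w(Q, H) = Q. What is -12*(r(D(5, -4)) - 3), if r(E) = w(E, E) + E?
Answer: 180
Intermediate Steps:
D(m, C) = -2 + C
r(E) = 2*E (r(E) = E + E = 2*E)
-12*(r(D(5, -4)) - 3) = -12*(2*(-2 - 4) - 3) = -12*(2*(-6) - 3) = -12*(-12 - 3) = -12*(-15) = 180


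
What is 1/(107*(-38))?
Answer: -1/4066 ≈ -0.00024594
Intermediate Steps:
1/(107*(-38)) = 1/(-4066) = -1/4066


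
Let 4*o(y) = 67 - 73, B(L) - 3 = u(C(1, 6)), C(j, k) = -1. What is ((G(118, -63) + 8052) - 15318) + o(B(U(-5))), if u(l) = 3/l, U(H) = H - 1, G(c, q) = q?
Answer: -14661/2 ≈ -7330.5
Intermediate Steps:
U(H) = -1 + H
B(L) = 0 (B(L) = 3 + 3/(-1) = 3 + 3*(-1) = 3 - 3 = 0)
o(y) = -3/2 (o(y) = (67 - 73)/4 = (1/4)*(-6) = -3/2)
((G(118, -63) + 8052) - 15318) + o(B(U(-5))) = ((-63 + 8052) - 15318) - 3/2 = (7989 - 15318) - 3/2 = -7329 - 3/2 = -14661/2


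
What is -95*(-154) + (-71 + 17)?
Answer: 14576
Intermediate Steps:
-95*(-154) + (-71 + 17) = 14630 - 54 = 14576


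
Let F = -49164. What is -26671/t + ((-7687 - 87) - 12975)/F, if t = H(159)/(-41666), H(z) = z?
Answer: 6070519181155/868564 ≈ 6.9891e+6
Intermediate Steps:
t = -159/41666 (t = 159/(-41666) = 159*(-1/41666) = -159/41666 ≈ -0.0038161)
-26671/t + ((-7687 - 87) - 12975)/F = -26671/(-159/41666) + ((-7687 - 87) - 12975)/(-49164) = -26671*(-41666/159) + (-7774 - 12975)*(-1/49164) = 1111273886/159 - 20749*(-1/49164) = 1111273886/159 + 20749/49164 = 6070519181155/868564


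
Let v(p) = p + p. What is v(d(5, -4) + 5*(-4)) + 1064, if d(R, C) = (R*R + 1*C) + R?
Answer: 1076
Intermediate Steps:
d(R, C) = C + R + R² (d(R, C) = (R² + C) + R = (C + R²) + R = C + R + R²)
v(p) = 2*p
v(d(5, -4) + 5*(-4)) + 1064 = 2*((-4 + 5 + 5²) + 5*(-4)) + 1064 = 2*((-4 + 5 + 25) - 20) + 1064 = 2*(26 - 20) + 1064 = 2*6 + 1064 = 12 + 1064 = 1076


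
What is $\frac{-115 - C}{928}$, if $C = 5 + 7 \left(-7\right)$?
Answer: $- \frac{71}{928} \approx -0.076509$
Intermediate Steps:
$C = -44$ ($C = 5 - 49 = -44$)
$\frac{-115 - C}{928} = \frac{-115 - -44}{928} = \left(-115 + 44\right) \frac{1}{928} = \left(-71\right) \frac{1}{928} = - \frac{71}{928}$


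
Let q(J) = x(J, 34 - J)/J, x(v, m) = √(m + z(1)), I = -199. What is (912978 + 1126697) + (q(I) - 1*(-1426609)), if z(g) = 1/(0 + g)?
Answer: 3466284 - 3*√26/199 ≈ 3.4663e+6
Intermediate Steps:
z(g) = 1/g
x(v, m) = √(1 + m) (x(v, m) = √(m + 1/1) = √(m + 1) = √(1 + m))
q(J) = √(35 - J)/J (q(J) = √(1 + (34 - J))/J = √(35 - J)/J)
(912978 + 1126697) + (q(I) - 1*(-1426609)) = (912978 + 1126697) + (√(35 - 1*(-199))/(-199) - 1*(-1426609)) = 2039675 + (-√(35 + 199)/199 + 1426609) = 2039675 + (-3*√26/199 + 1426609) = 2039675 + (1426609 - 3*√26/199) = 3466284 - 3*√26/199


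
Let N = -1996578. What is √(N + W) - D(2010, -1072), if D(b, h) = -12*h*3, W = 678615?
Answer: -38592 + I*√1317963 ≈ -38592.0 + 1148.0*I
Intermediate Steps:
D(b, h) = -36*h
√(N + W) - D(2010, -1072) = √(-1996578 + 678615) - (-36)*(-1072) = √(-1317963) - 1*38592 = I*√1317963 - 38592 = -38592 + I*√1317963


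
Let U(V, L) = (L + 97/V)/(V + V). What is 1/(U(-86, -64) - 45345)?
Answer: -14792/670737639 ≈ -2.2053e-5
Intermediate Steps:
U(V, L) = (L + 97/V)/(2*V) (U(V, L) = (L + 97/V)/((2*V)) = (L + 97/V)*(1/(2*V)) = (L + 97/V)/(2*V))
1/(U(-86, -64) - 45345) = 1/((1/2)*(97 - 64*(-86))/(-86)**2 - 45345) = 1/((1/2)*(1/7396)*(97 + 5504) - 45345) = 1/((1/2)*(1/7396)*5601 - 45345) = 1/(5601/14792 - 45345) = 1/(-670737639/14792) = -14792/670737639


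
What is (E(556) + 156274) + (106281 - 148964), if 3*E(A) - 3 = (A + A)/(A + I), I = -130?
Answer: 72585844/639 ≈ 1.1359e+5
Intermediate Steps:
E(A) = 1 + 2*A/(3*(-130 + A)) (E(A) = 1 + ((A + A)/(A - 130))/3 = 1 + ((2*A)/(-130 + A))/3 = 1 + (2*A/(-130 + A))/3 = 1 + 2*A/(3*(-130 + A)))
(E(556) + 156274) + (106281 - 148964) = (5*(-78 + 556)/(3*(-130 + 556)) + 156274) + (106281 - 148964) = ((5/3)*478/426 + 156274) - 42683 = ((5/3)*(1/426)*478 + 156274) - 42683 = (1195/639 + 156274) - 42683 = 99860281/639 - 42683 = 72585844/639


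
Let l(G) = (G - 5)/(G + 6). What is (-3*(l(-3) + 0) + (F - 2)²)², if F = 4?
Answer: 144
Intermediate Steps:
l(G) = (-5 + G)/(6 + G)
(-3*(l(-3) + 0) + (F - 2)²)² = (-3*((-5 - 3)/(6 - 3) + 0) + (4 - 2)²)² = (-3*(-8/3 + 0) + 2²)² = (-3*((⅓)*(-8) + 0) + 4)² = (-3*(-8/3 + 0) + 4)² = (-3*(-8/3) + 4)² = (8 + 4)² = 12² = 144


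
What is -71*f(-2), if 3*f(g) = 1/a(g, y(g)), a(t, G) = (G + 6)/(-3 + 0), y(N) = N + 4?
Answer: 71/8 ≈ 8.8750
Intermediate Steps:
y(N) = 4 + N
a(t, G) = -2 - G/3 (a(t, G) = (6 + G)/(-3) = (6 + G)*(-⅓) = -2 - G/3)
f(g) = 1/(3*(-10/3 - g/3)) (f(g) = 1/(3*(-2 - (4 + g)/3)) = 1/(3*(-2 + (-4/3 - g/3))) = 1/(3*(-10/3 - g/3)))
-71*f(-2) = -(-71)/(10 - 2) = -(-71)/8 = -71*(-⅛) = 71/8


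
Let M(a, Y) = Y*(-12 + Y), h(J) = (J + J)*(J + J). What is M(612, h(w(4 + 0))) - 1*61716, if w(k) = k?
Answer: -58388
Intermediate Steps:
h(J) = 4*J² (h(J) = (2*J)*(2*J) = 4*J²)
M(612, h(w(4 + 0))) - 1*61716 = (4*(4 + 0)²)*(-12 + 4*(4 + 0)²) - 1*61716 = (4*4²)*(-12 + 4*4²) - 61716 = (4*16)*(-12 + 4*16) - 61716 = 64*(-12 + 64) - 61716 = 64*52 - 61716 = 3328 - 61716 = -58388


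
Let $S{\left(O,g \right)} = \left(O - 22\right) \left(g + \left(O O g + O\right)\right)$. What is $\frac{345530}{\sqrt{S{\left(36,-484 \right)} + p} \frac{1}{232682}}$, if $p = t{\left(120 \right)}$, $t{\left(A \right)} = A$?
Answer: $- \frac{20099652865 i \sqrt{2196962}}{1098481} \approx - 2.7121 \cdot 10^{7} i$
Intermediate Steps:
$p = 120$
$S{\left(O,g \right)} = \left(-22 + O\right) \left(O + g + g O^{2}\right)$ ($S{\left(O,g \right)} = \left(-22 + O\right) \left(g + \left(O^{2} g + O\right)\right) = \left(-22 + O\right) \left(g + \left(g O^{2} + O\right)\right) = \left(-22 + O\right) \left(g + \left(O + g O^{2}\right)\right) = \left(-22 + O\right) \left(O + g + g O^{2}\right)$)
$\frac{345530}{\sqrt{S{\left(36,-484 \right)} + p} \frac{1}{232682}} = \frac{345530}{\sqrt{\left(36^{2} - 792 - -10648 + 36 \left(-484\right) - 484 \cdot 36^{3} - - 10648 \cdot 36^{2}\right) + 120} \cdot \frac{1}{232682}} = \frac{345530}{\sqrt{\left(1296 - 792 + 10648 - 17424 - 22581504 - \left(-10648\right) 1296\right) + 120} \cdot \frac{1}{232682}} = \frac{345530}{\sqrt{\left(1296 - 792 + 10648 - 17424 - 22581504 + 13799808\right) + 120} \cdot \frac{1}{232682}} = \frac{345530}{\sqrt{-8787968 + 120} \cdot \frac{1}{232682}} = \frac{345530}{\sqrt{-8787848} \cdot \frac{1}{232682}} = \frac{345530}{2 i \sqrt{2196962} \cdot \frac{1}{232682}} = \frac{345530}{\frac{1}{116341} i \sqrt{2196962}} = 345530 \left(- \frac{116341 i \sqrt{2196962}}{2196962}\right) = - \frac{20099652865 i \sqrt{2196962}}{1098481}$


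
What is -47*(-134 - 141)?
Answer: 12925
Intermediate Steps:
-47*(-134 - 141) = -47*(-275) = 12925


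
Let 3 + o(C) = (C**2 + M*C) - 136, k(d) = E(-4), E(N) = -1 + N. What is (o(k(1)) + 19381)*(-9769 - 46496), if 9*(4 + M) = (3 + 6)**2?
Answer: -1082651130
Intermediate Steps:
M = 5 (M = -4 + (3 + 6)**2/9 = -4 + (1/9)*9**2 = -4 + (1/9)*81 = -4 + 9 = 5)
k(d) = -5 (k(d) = -1 - 4 = -5)
o(C) = -139 + C**2 + 5*C (o(C) = -3 + ((C**2 + 5*C) - 136) = -3 + (-136 + C**2 + 5*C) = -139 + C**2 + 5*C)
(o(k(1)) + 19381)*(-9769 - 46496) = ((-139 + (-5)**2 + 5*(-5)) + 19381)*(-9769 - 46496) = ((-139 + 25 - 25) + 19381)*(-56265) = (-139 + 19381)*(-56265) = 19242*(-56265) = -1082651130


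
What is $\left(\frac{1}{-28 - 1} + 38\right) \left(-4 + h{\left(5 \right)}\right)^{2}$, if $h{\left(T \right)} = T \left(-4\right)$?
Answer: $\frac{634176}{29} \approx 21868.0$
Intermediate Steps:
$h{\left(T \right)} = - 4 T$
$\left(\frac{1}{-28 - 1} + 38\right) \left(-4 + h{\left(5 \right)}\right)^{2} = \left(\frac{1}{-28 - 1} + 38\right) \left(-4 - 20\right)^{2} = \left(\frac{1}{-29} + 38\right) \left(-4 - 20\right)^{2} = \left(- \frac{1}{29} + 38\right) \left(-24\right)^{2} = \frac{1101}{29} \cdot 576 = \frac{634176}{29}$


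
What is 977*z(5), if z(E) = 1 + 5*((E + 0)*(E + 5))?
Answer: 245227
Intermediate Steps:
z(E) = 1 + 5*E*(5 + E) (z(E) = 1 + 5*(E*(5 + E)) = 1 + 5*E*(5 + E))
977*z(5) = 977*(1 + 5*5**2 + 25*5) = 977*(1 + 5*25 + 125) = 977*(1 + 125 + 125) = 977*251 = 245227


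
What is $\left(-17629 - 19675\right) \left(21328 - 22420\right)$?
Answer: $40735968$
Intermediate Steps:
$\left(-17629 - 19675\right) \left(21328 - 22420\right) = \left(-37304\right) \left(-1092\right) = 40735968$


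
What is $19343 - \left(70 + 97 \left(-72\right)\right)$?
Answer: $26257$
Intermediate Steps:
$19343 - \left(70 + 97 \left(-72\right)\right) = 19343 - \left(70 - 6984\right) = 19343 - -6914 = 19343 + 6914 = 26257$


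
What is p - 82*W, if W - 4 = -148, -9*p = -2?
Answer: 106274/9 ≈ 11808.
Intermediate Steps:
p = 2/9 (p = -1/9*(-2) = 2/9 ≈ 0.22222)
W = -144 (W = 4 - 148 = -144)
p - 82*W = 2/9 - 82*(-144) = 2/9 + 11808 = 106274/9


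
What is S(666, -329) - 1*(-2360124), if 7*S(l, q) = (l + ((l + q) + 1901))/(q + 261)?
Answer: 280854030/119 ≈ 2.3601e+6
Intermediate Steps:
S(l, q) = (1901 + q + 2*l)/(7*(261 + q)) (S(l, q) = ((l + ((l + q) + 1901))/(q + 261))/7 = ((l + (1901 + l + q))/(261 + q))/7 = ((1901 + q + 2*l)/(261 + q))/7 = (1901 + q + 2*l)/(7*(261 + q)))
S(666, -329) - 1*(-2360124) = (1901 - 329 + 2*666)/(7*(261 - 329)) - 1*(-2360124) = (⅐)*(1901 - 329 + 1332)/(-68) + 2360124 = (⅐)*(-1/68)*2904 + 2360124 = -726/119 + 2360124 = 280854030/119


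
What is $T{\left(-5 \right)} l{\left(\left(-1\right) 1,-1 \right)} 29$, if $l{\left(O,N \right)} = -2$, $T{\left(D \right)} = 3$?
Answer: $-174$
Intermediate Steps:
$T{\left(-5 \right)} l{\left(\left(-1\right) 1,-1 \right)} 29 = 3 \left(-2\right) 29 = \left(-6\right) 29 = -174$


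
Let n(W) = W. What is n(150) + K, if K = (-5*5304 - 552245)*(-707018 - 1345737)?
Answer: 1188062747725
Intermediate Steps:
K = 1188062747575 (K = (-26520 - 552245)*(-2052755) = -578765*(-2052755) = 1188062747575)
n(150) + K = 150 + 1188062747575 = 1188062747725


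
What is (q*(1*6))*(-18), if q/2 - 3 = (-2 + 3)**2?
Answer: -864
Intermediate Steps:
q = 8 (q = 6 + 2*(-2 + 3)**2 = 6 + 2*1**2 = 6 + 2*1 = 6 + 2 = 8)
(q*(1*6))*(-18) = (8*(1*6))*(-18) = (8*6)*(-18) = 48*(-18) = -864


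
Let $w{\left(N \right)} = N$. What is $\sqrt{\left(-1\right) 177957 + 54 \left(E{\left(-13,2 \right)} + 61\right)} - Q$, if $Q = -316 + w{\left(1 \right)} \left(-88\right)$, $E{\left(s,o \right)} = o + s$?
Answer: $404 + 3 i \sqrt{19473} \approx 404.0 + 418.64 i$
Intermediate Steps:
$Q = -404$ ($Q = -316 + 1 \left(-88\right) = -316 - 88 = -404$)
$\sqrt{\left(-1\right) 177957 + 54 \left(E{\left(-13,2 \right)} + 61\right)} - Q = \sqrt{\left(-1\right) 177957 + 54 \left(\left(2 - 13\right) + 61\right)} - -404 = \sqrt{-177957 + 54 \left(-11 + 61\right)} + 404 = \sqrt{-177957 + 54 \cdot 50} + 404 = \sqrt{-177957 + 2700} + 404 = \sqrt{-175257} + 404 = 3 i \sqrt{19473} + 404 = 404 + 3 i \sqrt{19473}$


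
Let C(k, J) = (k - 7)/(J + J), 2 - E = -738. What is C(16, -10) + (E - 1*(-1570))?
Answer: 46191/20 ≈ 2309.6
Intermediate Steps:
E = 740 (E = 2 - 1*(-738) = 2 + 738 = 740)
C(k, J) = (-7 + k)/(2*J) (C(k, J) = (-7 + k)/((2*J)) = (-7 + k)*(1/(2*J)) = (-7 + k)/(2*J))
C(16, -10) + (E - 1*(-1570)) = (½)*(-7 + 16)/(-10) + (740 - 1*(-1570)) = (½)*(-⅒)*9 + (740 + 1570) = -9/20 + 2310 = 46191/20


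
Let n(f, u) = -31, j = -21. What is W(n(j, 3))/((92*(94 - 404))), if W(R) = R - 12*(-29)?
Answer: -317/28520 ≈ -0.011115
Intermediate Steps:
W(R) = 348 + R (W(R) = R + 348 = 348 + R)
W(n(j, 3))/((92*(94 - 404))) = (348 - 31)/((92*(94 - 404))) = 317/((92*(-310))) = 317/(-28520) = 317*(-1/28520) = -317/28520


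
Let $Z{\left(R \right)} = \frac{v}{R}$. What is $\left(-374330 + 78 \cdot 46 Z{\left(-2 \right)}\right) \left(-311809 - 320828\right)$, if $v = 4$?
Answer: $241354811322$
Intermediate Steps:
$Z{\left(R \right)} = \frac{4}{R}$
$\left(-374330 + 78 \cdot 46 Z{\left(-2 \right)}\right) \left(-311809 - 320828\right) = \left(-374330 + 78 \cdot 46 \frac{4}{-2}\right) \left(-311809 - 320828\right) = \left(-374330 + 3588 \cdot 4 \left(- \frac{1}{2}\right)\right) \left(-632637\right) = \left(-374330 + 3588 \left(-2\right)\right) \left(-632637\right) = \left(-374330 - 7176\right) \left(-632637\right) = \left(-381506\right) \left(-632637\right) = 241354811322$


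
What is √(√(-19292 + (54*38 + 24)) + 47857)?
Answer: √(47857 + 8*I*√269) ≈ 218.76 + 0.2999*I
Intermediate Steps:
√(√(-19292 + (54*38 + 24)) + 47857) = √(√(-19292 + (2052 + 24)) + 47857) = √(√(-19292 + 2076) + 47857) = √(√(-17216) + 47857) = √(8*I*√269 + 47857) = √(47857 + 8*I*√269)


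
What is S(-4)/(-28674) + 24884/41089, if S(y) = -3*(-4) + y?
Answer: 356597552/589092993 ≈ 0.60533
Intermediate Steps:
S(y) = 12 + y
S(-4)/(-28674) + 24884/41089 = (12 - 4)/(-28674) + 24884/41089 = 8*(-1/28674) + 24884*(1/41089) = -4/14337 + 24884/41089 = 356597552/589092993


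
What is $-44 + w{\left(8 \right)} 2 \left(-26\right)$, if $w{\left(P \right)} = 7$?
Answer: $-408$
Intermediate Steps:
$-44 + w{\left(8 \right)} 2 \left(-26\right) = -44 + 7 \cdot 2 \left(-26\right) = -44 + 7 \left(-52\right) = -44 - 364 = -408$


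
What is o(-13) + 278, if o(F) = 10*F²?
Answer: 1968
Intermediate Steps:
o(-13) + 278 = 10*(-13)² + 278 = 10*169 + 278 = 1690 + 278 = 1968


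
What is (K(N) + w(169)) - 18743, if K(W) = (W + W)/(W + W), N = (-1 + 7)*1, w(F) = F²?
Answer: 9819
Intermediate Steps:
N = 6 (N = 6*1 = 6)
K(W) = 1 (K(W) = (2*W)/((2*W)) = (2*W)*(1/(2*W)) = 1)
(K(N) + w(169)) - 18743 = (1 + 169²) - 18743 = (1 + 28561) - 18743 = 28562 - 18743 = 9819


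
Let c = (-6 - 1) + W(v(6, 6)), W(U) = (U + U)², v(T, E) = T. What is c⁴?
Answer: 352275361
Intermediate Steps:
W(U) = 4*U² (W(U) = (2*U)² = 4*U²)
c = 137 (c = (-6 - 1) + 4*6² = -7 + 4*36 = -7 + 144 = 137)
c⁴ = 137⁴ = 352275361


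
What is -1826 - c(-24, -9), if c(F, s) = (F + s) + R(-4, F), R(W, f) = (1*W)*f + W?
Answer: -1885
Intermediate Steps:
R(W, f) = W + W*f (R(W, f) = W*f + W = W + W*f)
c(F, s) = -4 + s - 3*F (c(F, s) = (F + s) - 4*(1 + F) = (F + s) + (-4 - 4*F) = -4 + s - 3*F)
-1826 - c(-24, -9) = -1826 - (-4 - 9 - 3*(-24)) = -1826 - (-4 - 9 + 72) = -1826 - 1*59 = -1826 - 59 = -1885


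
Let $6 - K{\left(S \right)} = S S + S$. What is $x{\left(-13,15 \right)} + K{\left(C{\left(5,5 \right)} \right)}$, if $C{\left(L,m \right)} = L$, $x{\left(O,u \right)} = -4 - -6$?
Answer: $-22$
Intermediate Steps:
$x{\left(O,u \right)} = 2$ ($x{\left(O,u \right)} = -4 + 6 = 2$)
$K{\left(S \right)} = 6 - S - S^{2}$ ($K{\left(S \right)} = 6 - \left(S S + S\right) = 6 - \left(S^{2} + S\right) = 6 - \left(S + S^{2}\right) = 6 - S - S^{2}$)
$x{\left(-13,15 \right)} + K{\left(C{\left(5,5 \right)} \right)} = 2 - 24 = -22$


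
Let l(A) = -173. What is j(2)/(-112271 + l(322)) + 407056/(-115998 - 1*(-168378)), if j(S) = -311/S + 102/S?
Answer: 22888239287/2944908360 ≈ 7.7721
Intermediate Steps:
j(S) = -209/S
j(2)/(-112271 + l(322)) + 407056/(-115998 - 1*(-168378)) = (-209/2)/(-112271 - 173) + 407056/(-115998 - 1*(-168378)) = -209*½/(-112444) + 407056/(-115998 + 168378) = -209/2*(-1/112444) + 407056/52380 = 209/224888 + 407056*(1/52380) = 209/224888 + 101764/13095 = 22888239287/2944908360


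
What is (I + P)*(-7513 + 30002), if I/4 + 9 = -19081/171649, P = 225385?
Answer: 869893729586553/171649 ≈ 5.0679e+9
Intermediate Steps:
I = -6255688/171649 (I = -36 + 4*(-19081/171649) = -36 - 76324/171649 = -6255688/171649 ≈ -36.445)
(I + P)*(-7513 + 30002) = (-6255688/171649 + 225385)*(-7513 + 30002) = (38680854177/171649)*22489 = 869893729586553/171649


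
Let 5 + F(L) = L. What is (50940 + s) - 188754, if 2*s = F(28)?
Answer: -275605/2 ≈ -1.3780e+5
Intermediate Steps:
F(L) = -5 + L
s = 23/2 (s = (-5 + 28)/2 = (½)*23 = 23/2 ≈ 11.500)
(50940 + s) - 188754 = (50940 + 23/2) - 188754 = 101903/2 - 188754 = -275605/2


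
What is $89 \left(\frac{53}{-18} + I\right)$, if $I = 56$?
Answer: $\frac{84995}{18} \approx 4721.9$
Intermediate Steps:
$89 \left(\frac{53}{-18} + I\right) = 89 \left(\frac{53}{-18} + 56\right) = 89 \left(53 \left(- \frac{1}{18}\right) + 56\right) = 89 \left(- \frac{53}{18} + 56\right) = 89 \cdot \frac{955}{18} = \frac{84995}{18}$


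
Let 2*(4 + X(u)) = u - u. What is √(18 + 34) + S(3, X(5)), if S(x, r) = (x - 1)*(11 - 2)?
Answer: 18 + 2*√13 ≈ 25.211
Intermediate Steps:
X(u) = -4 (X(u) = -4 + (u - u)/2 = -4 + (½)*0 = -4 + 0 = -4)
S(x, r) = -9 + 9*x (S(x, r) = (-1 + x)*9 = -9 + 9*x)
√(18 + 34) + S(3, X(5)) = √(18 + 34) + (-9 + 9*3) = √52 + (-9 + 27) = 2*√13 + 18 = 18 + 2*√13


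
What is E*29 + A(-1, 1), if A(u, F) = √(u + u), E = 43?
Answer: 1247 + I*√2 ≈ 1247.0 + 1.4142*I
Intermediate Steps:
A(u, F) = √2*√u (A(u, F) = √(2*u) = √2*√u)
E*29 + A(-1, 1) = 43*29 + √2*√(-1) = 1247 + √2*I = 1247 + I*√2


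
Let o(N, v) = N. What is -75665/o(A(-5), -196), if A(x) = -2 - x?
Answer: -75665/3 ≈ -25222.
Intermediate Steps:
-75665/o(A(-5), -196) = -75665/(-2 - 1*(-5)) = -75665/(-2 + 5) = -75665/3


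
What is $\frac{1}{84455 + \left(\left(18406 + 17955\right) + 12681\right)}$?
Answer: $\frac{1}{133497} \approx 7.4908 \cdot 10^{-6}$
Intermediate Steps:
$\frac{1}{84455 + \left(\left(18406 + 17955\right) + 12681\right)} = \frac{1}{84455 + \left(36361 + 12681\right)} = \frac{1}{84455 + 49042} = \frac{1}{133497}$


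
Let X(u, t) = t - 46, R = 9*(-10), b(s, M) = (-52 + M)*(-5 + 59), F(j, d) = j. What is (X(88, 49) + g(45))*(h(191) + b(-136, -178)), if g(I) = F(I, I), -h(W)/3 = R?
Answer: -583200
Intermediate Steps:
b(s, M) = -2808 + 54*M (b(s, M) = (-52 + M)*54 = -2808 + 54*M)
R = -90
h(W) = 270 (h(W) = -3*(-90) = 270)
g(I) = I
X(u, t) = -46 + t
(X(88, 49) + g(45))*(h(191) + b(-136, -178)) = ((-46 + 49) + 45)*(270 + (-2808 + 54*(-178))) = (3 + 45)*(270 + (-2808 - 9612)) = 48*(270 - 12420) = 48*(-12150) = -583200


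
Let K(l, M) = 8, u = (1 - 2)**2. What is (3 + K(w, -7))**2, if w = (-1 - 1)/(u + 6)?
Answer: 121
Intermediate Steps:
u = 1 (u = (-1)**2 = 1)
w = -2/7 (w = (-1 - 1)/(1 + 6) = -2/7 ≈ -0.28571)
(3 + K(w, -7))**2 = (3 + 8)**2 = 11**2 = 121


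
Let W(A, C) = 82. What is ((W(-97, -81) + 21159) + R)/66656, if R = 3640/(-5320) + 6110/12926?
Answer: 2608305103/8185156832 ≈ 0.31866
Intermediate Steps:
R = -25974/122797 (R = 3640*(-1/5320) + 6110*(1/12926) = -13/19 + 3055/6463 = -25974/122797 ≈ -0.21152)
((W(-97, -81) + 21159) + R)/66656 = ((82 + 21159) - 25974/122797)/66656 = (21241 - 25974/122797)*(1/66656) = (2608305103/122797)*(1/66656) = 2608305103/8185156832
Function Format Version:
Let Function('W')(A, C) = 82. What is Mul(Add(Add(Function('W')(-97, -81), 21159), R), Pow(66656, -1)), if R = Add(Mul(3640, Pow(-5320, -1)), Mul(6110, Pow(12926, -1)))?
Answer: Rational(2608305103, 8185156832) ≈ 0.31866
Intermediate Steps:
R = Rational(-25974, 122797) (R = Add(Mul(3640, Rational(-1, 5320)), Mul(6110, Rational(1, 12926))) = Add(Rational(-13, 19), Rational(3055, 6463)) = Rational(-25974, 122797) ≈ -0.21152)
Mul(Add(Add(Function('W')(-97, -81), 21159), R), Pow(66656, -1)) = Mul(Add(Add(82, 21159), Rational(-25974, 122797)), Pow(66656, -1)) = Mul(Add(21241, Rational(-25974, 122797)), Rational(1, 66656)) = Mul(Rational(2608305103, 122797), Rational(1, 66656)) = Rational(2608305103, 8185156832)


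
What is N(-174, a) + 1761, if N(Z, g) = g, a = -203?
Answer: 1558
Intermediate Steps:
N(-174, a) + 1761 = -203 + 1761 = 1558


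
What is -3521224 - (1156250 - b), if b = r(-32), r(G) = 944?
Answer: -4676530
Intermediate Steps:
b = 944
-3521224 - (1156250 - b) = -3521224 - (1156250 - 1*944) = -3521224 - (1156250 - 944) = -3521224 - 1*1155306 = -3521224 - 1155306 = -4676530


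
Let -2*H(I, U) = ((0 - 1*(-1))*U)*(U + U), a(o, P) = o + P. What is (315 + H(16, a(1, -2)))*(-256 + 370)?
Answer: 35796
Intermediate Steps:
a(o, P) = P + o
H(I, U) = -U² (H(I, U) = -(0 - 1*(-1))*U*(U + U)/2 = -(0 + 1)*U*2*U/2 = -1*U*2*U/2 = -U*2*U/2 = -U²)
(315 + H(16, a(1, -2)))*(-256 + 370) = (315 - (-2 + 1)²)*(-256 + 370) = (315 - 1*(-1)²)*114 = (315 - 1*1)*114 = (315 - 1)*114 = 314*114 = 35796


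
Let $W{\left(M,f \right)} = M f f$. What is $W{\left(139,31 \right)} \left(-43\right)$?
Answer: $-5743897$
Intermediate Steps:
$W{\left(M,f \right)} = M f^{2}$
$W{\left(139,31 \right)} \left(-43\right) = 139 \cdot 31^{2} \left(-43\right) = 139 \cdot 961 \left(-43\right) = 133579 \left(-43\right) = -5743897$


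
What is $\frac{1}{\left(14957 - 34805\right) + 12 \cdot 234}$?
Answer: $- \frac{1}{17040} \approx -5.8685 \cdot 10^{-5}$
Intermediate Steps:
$\frac{1}{\left(14957 - 34805\right) + 12 \cdot 234} = \frac{1}{\left(14957 - 34805\right) + 2808} = \frac{1}{-19848 + 2808} = \frac{1}{-17040} = - \frac{1}{17040}$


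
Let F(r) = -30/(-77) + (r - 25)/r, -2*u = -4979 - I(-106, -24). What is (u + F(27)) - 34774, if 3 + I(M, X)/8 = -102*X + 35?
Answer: -92989663/4158 ≈ -22364.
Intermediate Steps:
I(M, X) = 256 - 816*X (I(M, X) = -24 + 8*(-102*X + 35) = -24 + 8*(35 - 102*X) = -24 + (280 - 816*X) = 256 - 816*X)
u = 24819/2 (u = -(-4979 - (256 - 816*(-24)))/2 = -(-4979 - (256 + 19584))/2 = -(-4979 - 1*19840)/2 = -(-4979 - 19840)/2 = -1/2*(-24819) = 24819/2 ≈ 12410.)
F(r) = 30/77 + (-25 + r)/r (F(r) = -30*(-1/77) + (-25 + r)/r = 30/77 + (-25 + r)/r)
(u + F(27)) - 34774 = (24819/2 + (107/77 - 25/27)) - 34774 = (24819/2 + 964/2079) - 34774 = 51600629/4158 - 34774 = -92989663/4158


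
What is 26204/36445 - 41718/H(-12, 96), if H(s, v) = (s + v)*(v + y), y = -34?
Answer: -230657013/31634260 ≈ -7.2914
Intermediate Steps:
H(s, v) = (-34 + v)*(s + v) (H(s, v) = (s + v)*(v - 34) = (s + v)*(-34 + v) = (-34 + v)*(s + v))
26204/36445 - 41718/H(-12, 96) = 26204/36445 - 41718/(96**2 - 34*(-12) - 34*96 - 12*96) = 26204*(1/36445) - 41718/(9216 + 408 - 3264 - 1152) = 26204/36445 - 41718/5208 = 26204/36445 - 41718*1/5208 = 26204/36445 - 6953/868 = -230657013/31634260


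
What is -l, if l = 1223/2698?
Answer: -1223/2698 ≈ -0.45330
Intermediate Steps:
l = 1223/2698 (l = 1223*(1/2698) = 1223/2698 ≈ 0.45330)
-l = -1*1223/2698 = -1223/2698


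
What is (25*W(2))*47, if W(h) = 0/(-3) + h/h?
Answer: 1175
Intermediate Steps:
W(h) = 1 (W(h) = 0*(-⅓) + 1 = 0 + 1 = 1)
(25*W(2))*47 = (25*1)*47 = 25*47 = 1175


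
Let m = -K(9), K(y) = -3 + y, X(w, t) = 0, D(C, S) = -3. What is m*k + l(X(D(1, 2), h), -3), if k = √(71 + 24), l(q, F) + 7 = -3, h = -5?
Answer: -10 - 6*√95 ≈ -68.481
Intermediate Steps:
l(q, F) = -10 (l(q, F) = -7 - 3 = -10)
k = √95 ≈ 9.7468
m = -6 (m = -(-3 + 9) = -1*6 = -6)
m*k + l(X(D(1, 2), h), -3) = -6*√95 - 10 = -10 - 6*√95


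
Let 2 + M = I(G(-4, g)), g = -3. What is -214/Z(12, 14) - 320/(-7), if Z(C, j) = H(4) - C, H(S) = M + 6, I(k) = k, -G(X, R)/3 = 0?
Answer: 2029/28 ≈ 72.464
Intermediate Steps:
G(X, R) = 0 (G(X, R) = -3*0 = 0)
M = -2 (M = -2 + 0 = -2)
H(S) = 4 (H(S) = -2 + 6 = 4)
Z(C, j) = 4 - C
-214/Z(12, 14) - 320/(-7) = -214/(4 - 1*12) - 320/(-7) = -214/(4 - 12) - 320*(-⅐) = -214/(-8) + 320/7 = -214*(-⅛) + 320/7 = 107/4 + 320/7 = 2029/28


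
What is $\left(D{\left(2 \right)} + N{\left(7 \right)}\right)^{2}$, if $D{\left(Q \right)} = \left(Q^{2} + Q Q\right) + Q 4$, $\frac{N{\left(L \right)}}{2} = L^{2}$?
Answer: $12996$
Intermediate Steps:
$N{\left(L \right)} = 2 L^{2}$
$D{\left(Q \right)} = 2 Q^{2} + 4 Q$ ($D{\left(Q \right)} = \left(Q^{2} + Q^{2}\right) + 4 Q = 2 Q^{2} + 4 Q$)
$\left(D{\left(2 \right)} + N{\left(7 \right)}\right)^{2} = \left(2 \cdot 2 \left(2 + 2\right) + 2 \cdot 7^{2}\right)^{2} = \left(2 \cdot 2 \cdot 4 + 2 \cdot 49\right)^{2} = \left(16 + 98\right)^{2} = 114^{2} = 12996$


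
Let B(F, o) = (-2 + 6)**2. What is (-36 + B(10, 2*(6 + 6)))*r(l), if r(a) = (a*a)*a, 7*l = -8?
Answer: 10240/343 ≈ 29.854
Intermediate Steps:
l = -8/7 (l = (1/7)*(-8) = -8/7 ≈ -1.1429)
r(a) = a**3 (r(a) = a**2*a = a**3)
B(F, o) = 16 (B(F, o) = 4**2 = 16)
(-36 + B(10, 2*(6 + 6)))*r(l) = (-36 + 16)*(-8/7)**3 = -20*(-512/343) = 10240/343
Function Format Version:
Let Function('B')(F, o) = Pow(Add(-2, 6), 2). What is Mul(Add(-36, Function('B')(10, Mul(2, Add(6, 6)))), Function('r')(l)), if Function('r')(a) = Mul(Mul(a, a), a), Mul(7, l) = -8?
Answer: Rational(10240, 343) ≈ 29.854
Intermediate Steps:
l = Rational(-8, 7) (l = Mul(Rational(1, 7), -8) = Rational(-8, 7) ≈ -1.1429)
Function('r')(a) = Pow(a, 3) (Function('r')(a) = Mul(Pow(a, 2), a) = Pow(a, 3))
Function('B')(F, o) = 16 (Function('B')(F, o) = Pow(4, 2) = 16)
Mul(Add(-36, Function('B')(10, Mul(2, Add(6, 6)))), Function('r')(l)) = Mul(Add(-36, 16), Pow(Rational(-8, 7), 3)) = Mul(-20, Rational(-512, 343)) = Rational(10240, 343)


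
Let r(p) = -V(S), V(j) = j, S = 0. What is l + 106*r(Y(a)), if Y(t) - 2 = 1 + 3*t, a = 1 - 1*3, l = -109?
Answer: -109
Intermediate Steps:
a = -2 (a = 1 - 3 = -2)
Y(t) = 3 + 3*t (Y(t) = 2 + (1 + 3*t) = 3 + 3*t)
r(p) = 0 (r(p) = -1*0 = 0)
l + 106*r(Y(a)) = -109 + 106*0 = -109 + 0 = -109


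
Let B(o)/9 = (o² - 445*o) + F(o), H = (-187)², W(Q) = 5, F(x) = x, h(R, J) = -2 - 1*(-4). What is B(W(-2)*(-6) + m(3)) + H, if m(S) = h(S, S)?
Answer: 153913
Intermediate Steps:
h(R, J) = 2 (h(R, J) = -2 + 4 = 2)
m(S) = 2
H = 34969
B(o) = -3996*o + 9*o² (B(o) = 9*((o² - 445*o) + o) = 9*(o² - 444*o) = -3996*o + 9*o²)
B(W(-2)*(-6) + m(3)) + H = 9*(5*(-6) + 2)*(-444 + (5*(-6) + 2)) + 34969 = 9*(-30 + 2)*(-444 + (-30 + 2)) + 34969 = 9*(-28)*(-444 - 28) + 34969 = 9*(-28)*(-472) + 34969 = 118944 + 34969 = 153913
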